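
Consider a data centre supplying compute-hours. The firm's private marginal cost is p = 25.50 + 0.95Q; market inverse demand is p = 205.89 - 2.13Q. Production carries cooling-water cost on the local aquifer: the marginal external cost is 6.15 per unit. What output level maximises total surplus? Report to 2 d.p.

Q* = 56.57

Social marginal cost = private MC + MEC = 31.65 + 0.95Q.
Set SMC = demand: 31.65 + 0.95Q = 205.89 - 2.13Q → Q* = 56.5714.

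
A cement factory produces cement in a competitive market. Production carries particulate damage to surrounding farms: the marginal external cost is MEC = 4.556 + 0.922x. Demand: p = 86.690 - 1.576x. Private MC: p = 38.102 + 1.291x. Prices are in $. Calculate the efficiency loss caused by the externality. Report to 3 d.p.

DWL = $53.746

Market equilibrium (private): 38.102 + 1.291x = 86.690 - 1.576x → x_m = 16.9473.
Social marginal cost = private MC + MEC = 42.658 + 2.213x.
Set SMC = demand: 42.658 + 2.213x = 86.690 - 1.576x → x* = 11.6210.
The loss is the area between SMC and demand from x* to x_m; with linear curves that's a triangle of height MEC(x_m).
DWL = ½ × 5.3263 × 20.1814 = 53.7461.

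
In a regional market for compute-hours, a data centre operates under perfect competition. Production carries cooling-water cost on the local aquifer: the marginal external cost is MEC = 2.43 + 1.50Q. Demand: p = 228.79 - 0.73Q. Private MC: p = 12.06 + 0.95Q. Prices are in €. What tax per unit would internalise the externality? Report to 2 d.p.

tax = €103.51 per unit

Social marginal cost = private MC + MEC = 14.49 + 2.45Q.
Set SMC = demand: 14.49 + 2.45Q = 228.79 - 0.73Q → Q* = 67.3899.
The Pigouvian tax equals MEC at Q*: 2.43 + 1.50×67.3899 = 103.5149.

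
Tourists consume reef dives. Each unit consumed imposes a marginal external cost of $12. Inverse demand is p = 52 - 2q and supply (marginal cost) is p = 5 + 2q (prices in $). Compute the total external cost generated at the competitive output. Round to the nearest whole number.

Market equilibrium (private): 5 + 2q = 52 - 2q → q_m = 11.7500.
Total external cost = MEC × q_m = 12 × 11.7500 = 141.0000.

$141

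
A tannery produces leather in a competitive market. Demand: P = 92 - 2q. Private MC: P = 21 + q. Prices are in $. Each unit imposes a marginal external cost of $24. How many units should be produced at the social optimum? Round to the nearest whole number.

q* = 16

Social marginal cost = private MC + MEC = 45 + q.
Set SMC = demand: 45 + q = 92 - 2q → q* = 15.6667.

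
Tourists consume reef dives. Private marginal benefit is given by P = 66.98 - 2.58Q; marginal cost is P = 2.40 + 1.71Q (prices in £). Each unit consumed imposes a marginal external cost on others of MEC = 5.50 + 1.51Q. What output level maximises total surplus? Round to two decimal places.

Social marginal benefit = demand − MEC = 61.48 - 4.09Q.
Set SMB = MC: 61.48 - 4.09Q = 2.40 + 1.71Q → Q* = 10.1862.

Q* = 10.19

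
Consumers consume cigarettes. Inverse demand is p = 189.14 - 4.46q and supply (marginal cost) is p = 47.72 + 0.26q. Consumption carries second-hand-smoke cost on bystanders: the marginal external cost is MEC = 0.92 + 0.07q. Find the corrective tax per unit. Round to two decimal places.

Social marginal benefit = demand − MEC = 188.22 - 4.53q.
Set SMB = MC: 188.22 - 4.53q = 47.72 + 0.26q → q* = 29.3319.
The Pigouvian tax equals MEC at q*: 0.92 + 0.07×29.3319 = 2.9732.

tax = 2.97 per unit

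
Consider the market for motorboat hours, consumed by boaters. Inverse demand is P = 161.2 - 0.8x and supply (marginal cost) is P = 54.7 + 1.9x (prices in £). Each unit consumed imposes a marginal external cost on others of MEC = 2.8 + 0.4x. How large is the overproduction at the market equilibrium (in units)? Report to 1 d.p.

Market equilibrium (private): 54.7 + 1.9x = 161.2 - 0.8x → x_m = 39.4444.
Social marginal benefit = demand − MEC = 158.4 - 1.2x.
Set SMB = MC: 158.4 - 1.2x = 54.7 + 1.9x → x* = 33.4516.
Gap = |39.4444 − 33.4516| = 5.9928.

6.0 units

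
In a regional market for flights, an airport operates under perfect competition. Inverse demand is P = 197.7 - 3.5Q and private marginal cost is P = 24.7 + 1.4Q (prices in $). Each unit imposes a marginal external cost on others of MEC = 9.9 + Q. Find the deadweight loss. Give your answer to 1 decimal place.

DWL = $173.2

Market equilibrium (private): 24.7 + 1.4Q = 197.7 - 3.5Q → Q_m = 35.3061.
Social marginal cost = private MC + MEC = 34.6 + 2.4Q.
Set SMC = demand: 34.6 + 2.4Q = 197.7 - 3.5Q → Q* = 27.6441.
Between Q* and Q_m the wedge SMC − demand runs linearly from 0 to MEC(Q_m), so the loss is a triangle.
DWL = ½ × 7.6620 × 45.2061 = 173.1846.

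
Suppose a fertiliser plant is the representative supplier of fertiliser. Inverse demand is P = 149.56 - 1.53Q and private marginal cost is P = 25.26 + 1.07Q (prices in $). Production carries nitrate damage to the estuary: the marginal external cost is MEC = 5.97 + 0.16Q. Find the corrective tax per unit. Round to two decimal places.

Social marginal cost = private MC + MEC = 31.23 + 1.23Q.
Set SMC = demand: 31.23 + 1.23Q = 149.56 - 1.53Q → Q* = 42.8732.
The Pigouvian tax equals MEC at Q*: 5.97 + 0.16×42.8732 = 12.8297.

tax = $12.83 per unit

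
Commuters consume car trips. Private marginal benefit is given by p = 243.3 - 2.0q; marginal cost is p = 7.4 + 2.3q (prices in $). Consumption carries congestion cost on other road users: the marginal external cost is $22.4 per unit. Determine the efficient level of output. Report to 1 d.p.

q* = 49.7

Social marginal benefit = demand − MEC = 220.9 - 2.0q.
Set SMB = MC: 220.9 - 2.0q = 7.4 + 2.3q → q* = 49.6512.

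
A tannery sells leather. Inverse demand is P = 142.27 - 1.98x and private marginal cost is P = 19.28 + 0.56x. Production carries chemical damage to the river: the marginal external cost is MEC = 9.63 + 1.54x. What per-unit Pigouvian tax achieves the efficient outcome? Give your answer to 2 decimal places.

Social marginal cost = private MC + MEC = 28.91 + 2.10x.
Set SMC = demand: 28.91 + 2.10x = 142.27 - 1.98x → x* = 27.7843.
The Pigouvian tax equals MEC at x*: 9.63 + 1.54×27.7843 = 52.4178.

tax = 52.42 per unit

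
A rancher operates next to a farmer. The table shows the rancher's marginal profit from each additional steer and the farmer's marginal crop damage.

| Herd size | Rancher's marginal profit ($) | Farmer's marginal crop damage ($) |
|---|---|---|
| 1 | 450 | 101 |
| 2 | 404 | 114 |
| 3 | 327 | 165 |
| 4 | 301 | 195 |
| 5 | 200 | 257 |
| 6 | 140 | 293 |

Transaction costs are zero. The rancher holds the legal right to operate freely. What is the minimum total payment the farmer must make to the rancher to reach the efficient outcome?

$340

Left alone the rancher would choose level 6 (marginal profit stays positive).
Efficient level: k* = 4 (marginal profit ≥ marginal crop damage through 4).
The farmer must at least cover the rancher's forgone profit from cutting 6→4: 200 + 140 = 340.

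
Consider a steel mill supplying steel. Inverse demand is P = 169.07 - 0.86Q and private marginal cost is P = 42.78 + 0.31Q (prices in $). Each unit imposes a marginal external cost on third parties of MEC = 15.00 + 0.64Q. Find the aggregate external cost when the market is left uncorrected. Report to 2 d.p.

Market equilibrium (private): 42.78 + 0.31Q = 169.07 - 0.86Q → Q_m = 107.9402.
Total external cost = ∫₀^{Q_m} (15.00 + 0.64Q) dQ = 15.00×107.9402 + ½×0.64×107.9402² = 5347.4508.

$5347.45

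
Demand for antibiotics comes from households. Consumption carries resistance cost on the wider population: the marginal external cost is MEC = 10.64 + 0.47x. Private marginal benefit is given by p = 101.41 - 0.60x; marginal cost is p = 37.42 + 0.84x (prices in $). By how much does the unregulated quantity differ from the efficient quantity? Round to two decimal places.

Market equilibrium (private): 37.42 + 0.84x = 101.41 - 0.60x → x_m = 44.4375.
Social marginal benefit = demand − MEC = 90.77 - 1.07x.
Set SMB = MC: 90.77 - 1.07x = 37.42 + 0.84x → x* = 27.9319.
Gap = |44.4375 − 27.9319| = 16.5056.

16.51 units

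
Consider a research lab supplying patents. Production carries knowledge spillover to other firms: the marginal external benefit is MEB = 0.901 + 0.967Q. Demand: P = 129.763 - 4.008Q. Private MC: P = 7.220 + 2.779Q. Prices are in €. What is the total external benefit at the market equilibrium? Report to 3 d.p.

€173.890

Market equilibrium (private): 7.220 + 2.779Q = 129.763 - 4.008Q → Q_m = 18.0555.
Total external benefit = ∫₀^{Q_m} (0.901 + 0.967Q) dQ = 0.901×18.0555 + ½×0.967×18.0555² = 173.8895.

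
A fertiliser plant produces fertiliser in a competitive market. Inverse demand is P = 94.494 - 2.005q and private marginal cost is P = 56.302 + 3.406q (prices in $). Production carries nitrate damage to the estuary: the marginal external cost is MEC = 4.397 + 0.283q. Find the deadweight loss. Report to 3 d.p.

Market equilibrium (private): 56.302 + 3.406q = 94.494 - 2.005q → q_m = 7.0582.
Social marginal cost = private MC + MEC = 60.699 + 3.689q.
Set SMC = demand: 60.699 + 3.689q = 94.494 - 2.005q → q* = 5.9352.
The welfare-loss triangle has base |q_m − q*| and height MEC(q_m) (the vertical gap between SMC and demand is zero at q* and MEC at q_m).
DWL = ½ × 1.1230 × 6.3945 = 3.5905.

DWL = $3.591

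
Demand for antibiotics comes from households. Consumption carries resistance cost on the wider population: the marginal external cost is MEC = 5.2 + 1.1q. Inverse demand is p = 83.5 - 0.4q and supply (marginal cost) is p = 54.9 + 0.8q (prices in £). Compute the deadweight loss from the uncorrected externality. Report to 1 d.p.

DWL = £214.6

Market equilibrium (private): 54.9 + 0.8q = 83.5 - 0.4q → q_m = 23.8333.
Social marginal benefit = demand − MEC = 78.3 - 1.5q.
Set SMB = MC: 78.3 - 1.5q = 54.9 + 0.8q → q* = 10.1739.
Between q* and q_m the wedge MC − SMB runs linearly from 0 to MEC(q_m), so the loss is a triangle.
DWL = ½ × 13.6594 × 31.4167 = 214.5666.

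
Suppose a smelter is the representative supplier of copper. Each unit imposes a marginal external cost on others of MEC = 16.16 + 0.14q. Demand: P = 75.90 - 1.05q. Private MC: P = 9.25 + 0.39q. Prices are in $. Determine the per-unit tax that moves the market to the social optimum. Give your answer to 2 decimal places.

tax = $20.63 per unit

Social marginal cost = private MC + MEC = 25.41 + 0.53q.
Set SMC = demand: 25.41 + 0.53q = 75.90 - 1.05q → q* = 31.9557.
The Pigouvian tax equals MEC at q*: 16.16 + 0.14×31.9557 = 20.6338.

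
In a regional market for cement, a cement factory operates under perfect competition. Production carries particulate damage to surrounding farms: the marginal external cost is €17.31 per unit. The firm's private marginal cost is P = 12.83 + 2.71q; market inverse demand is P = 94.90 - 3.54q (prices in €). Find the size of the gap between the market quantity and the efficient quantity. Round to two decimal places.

2.77 units

Market equilibrium (private): 12.83 + 2.71q = 94.90 - 3.54q → q_m = 13.1312.
Social marginal cost = private MC + MEC = 30.14 + 2.71q.
Set SMC = demand: 30.14 + 2.71q = 94.90 - 3.54q → q* = 10.3616.
Gap = |13.1312 − 10.3616| = 2.7696.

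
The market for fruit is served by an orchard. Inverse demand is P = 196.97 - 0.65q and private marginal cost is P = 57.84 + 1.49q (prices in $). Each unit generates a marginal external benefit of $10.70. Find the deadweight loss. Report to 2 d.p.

DWL = $26.75

Market equilibrium (private): 57.84 + 1.49q = 196.97 - 0.65q → q_m = 65.0140.
Social marginal cost = private MC − MEB = 47.14 + 1.49q.
Set SMC = demand: 47.14 + 1.49q = 196.97 - 0.65q → q* = 70.0140.
The loss is the area between SMC and demand from q* to q_m; with linear curves that's a triangle of height MEB(q_m).
DWL = ½ × 5.0000 × 10.7000 = 26.7500.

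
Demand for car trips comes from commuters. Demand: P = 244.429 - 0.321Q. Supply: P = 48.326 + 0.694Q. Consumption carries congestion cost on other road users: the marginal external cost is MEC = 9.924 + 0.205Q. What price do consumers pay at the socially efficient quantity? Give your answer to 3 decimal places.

P = 195.443

Social marginal benefit = demand − MEC = 234.505 - 0.526Q.
Set SMB = MC: 234.505 - 0.526Q = 48.326 + 0.694Q → Q* = 152.6057.
Consumer price on the demand curve at Q*: 244.429 − 0.321×152.6057 = 195.4426.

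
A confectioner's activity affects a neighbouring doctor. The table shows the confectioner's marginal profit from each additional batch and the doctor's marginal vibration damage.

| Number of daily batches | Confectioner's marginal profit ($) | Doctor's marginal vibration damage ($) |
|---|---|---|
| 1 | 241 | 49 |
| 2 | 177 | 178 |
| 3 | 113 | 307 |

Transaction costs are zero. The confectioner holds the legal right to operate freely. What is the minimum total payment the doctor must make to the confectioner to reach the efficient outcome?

$290

Left alone the confectioner would choose level 3 (marginal profit stays positive).
Efficient level: k* = 1 (marginal profit ≥ marginal vibration damage through 1).
The doctor must at least cover the confectioner's forgone profit from cutting 3→1: 177 + 113 = 290.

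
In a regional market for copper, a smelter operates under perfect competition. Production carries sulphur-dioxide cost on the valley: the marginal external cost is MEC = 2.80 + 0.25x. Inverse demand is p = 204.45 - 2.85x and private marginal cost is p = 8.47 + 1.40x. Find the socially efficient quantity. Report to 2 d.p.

Social marginal cost = private MC + MEC = 11.27 + 1.65x.
Set SMC = demand: 11.27 + 1.65x = 204.45 - 2.85x → x* = 42.9289.

x* = 42.93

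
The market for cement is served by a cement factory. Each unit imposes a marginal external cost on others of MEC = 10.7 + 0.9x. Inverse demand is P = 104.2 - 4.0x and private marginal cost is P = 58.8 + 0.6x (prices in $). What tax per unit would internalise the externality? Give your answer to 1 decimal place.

Social marginal cost = private MC + MEC = 69.5 + 1.5x.
Set SMC = demand: 69.5 + 1.5x = 104.2 - 4.0x → x* = 6.3091.
The Pigouvian tax equals MEC at x*: 10.7 + 0.9×6.3091 = 16.3782.

tax = $16.4 per unit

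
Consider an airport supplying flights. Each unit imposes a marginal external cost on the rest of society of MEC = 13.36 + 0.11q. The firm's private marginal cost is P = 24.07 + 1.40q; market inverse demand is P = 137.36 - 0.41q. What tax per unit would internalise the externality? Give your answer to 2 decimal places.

tax = 19.09 per unit

Social marginal cost = private MC + MEC = 37.43 + 1.51q.
Set SMC = demand: 37.43 + 1.51q = 137.36 - 0.41q → q* = 52.0469.
The Pigouvian tax equals MEC at q*: 13.36 + 0.11×52.0469 = 19.0852.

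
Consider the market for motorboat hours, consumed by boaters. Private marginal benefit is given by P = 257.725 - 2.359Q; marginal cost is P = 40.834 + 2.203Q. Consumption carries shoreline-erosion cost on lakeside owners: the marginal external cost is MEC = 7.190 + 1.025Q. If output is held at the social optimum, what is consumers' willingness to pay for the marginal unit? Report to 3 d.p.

Social marginal benefit = demand − MEC = 250.535 - 3.384Q.
Set SMB = MC: 250.535 - 3.384Q = 40.834 + 2.203Q → Q* = 37.5337.
Consumer price on the demand curve at Q*: 257.725 − 2.359×37.5337 = 169.1830.

P = 169.183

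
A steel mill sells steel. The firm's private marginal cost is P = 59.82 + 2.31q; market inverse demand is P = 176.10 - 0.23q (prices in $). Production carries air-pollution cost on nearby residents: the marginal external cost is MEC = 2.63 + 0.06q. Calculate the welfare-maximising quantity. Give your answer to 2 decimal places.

Social marginal cost = private MC + MEC = 62.45 + 2.37q.
Set SMC = demand: 62.45 + 2.37q = 176.10 - 0.23q → q* = 43.7115.

q* = 43.71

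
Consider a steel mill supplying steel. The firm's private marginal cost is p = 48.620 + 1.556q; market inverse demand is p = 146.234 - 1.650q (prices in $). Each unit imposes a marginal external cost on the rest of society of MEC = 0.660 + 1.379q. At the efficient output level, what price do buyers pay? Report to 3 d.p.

P = $111.343

Social marginal cost = private MC + MEC = 49.280 + 2.935q.
Set SMC = demand: 49.280 + 2.935q = 146.234 - 1.650q → q* = 21.1459.
Consumer price on the demand curve at q*: 146.234 − 1.650×21.1459 = 111.3433.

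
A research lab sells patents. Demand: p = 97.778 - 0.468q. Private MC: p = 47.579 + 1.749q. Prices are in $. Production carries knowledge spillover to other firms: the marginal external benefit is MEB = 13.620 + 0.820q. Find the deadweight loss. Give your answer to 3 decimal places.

DWL = $370.797

Market equilibrium (private): 47.579 + 1.749q = 97.778 - 0.468q → q_m = 22.6428.
Social marginal cost = private MC − MEB = 33.959 + 0.929q.
Set SMC = demand: 33.959 + 0.929q = 97.778 - 0.468q → q* = 45.6829.
Height of the DWL triangle at q_m is demand(q_m) − SMC(q_m) = MEB(q_m) = 32.1871.
DWL = ½ × 23.0401 × 32.1871 = 370.7970.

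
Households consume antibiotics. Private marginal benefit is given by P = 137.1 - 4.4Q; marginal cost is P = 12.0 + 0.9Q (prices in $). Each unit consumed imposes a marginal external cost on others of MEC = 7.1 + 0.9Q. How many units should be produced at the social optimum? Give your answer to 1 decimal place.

Q* = 19.0

Social marginal benefit = demand − MEC = 130.0 - 5.3Q.
Set SMB = MC: 130.0 - 5.3Q = 12.0 + 0.9Q → Q* = 19.0323.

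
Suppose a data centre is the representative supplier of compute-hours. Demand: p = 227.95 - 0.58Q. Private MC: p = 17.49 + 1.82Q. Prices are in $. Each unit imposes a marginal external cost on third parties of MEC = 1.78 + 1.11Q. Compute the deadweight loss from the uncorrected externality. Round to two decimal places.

Market equilibrium (private): 17.49 + 1.82Q = 227.95 - 0.58Q → Q_m = 87.6917.
Social marginal cost = private MC + MEC = 19.27 + 2.93Q.
Set SMC = demand: 19.27 + 2.93Q = 227.95 - 0.58Q → Q* = 59.4530.
The loss is the area between SMC and demand from Q* to Q_m; with linear curves that's a triangle of height MEC(Q_m).
DWL = ½ × 28.2387 × 99.1178 = 1399.4789.

DWL = $1399.48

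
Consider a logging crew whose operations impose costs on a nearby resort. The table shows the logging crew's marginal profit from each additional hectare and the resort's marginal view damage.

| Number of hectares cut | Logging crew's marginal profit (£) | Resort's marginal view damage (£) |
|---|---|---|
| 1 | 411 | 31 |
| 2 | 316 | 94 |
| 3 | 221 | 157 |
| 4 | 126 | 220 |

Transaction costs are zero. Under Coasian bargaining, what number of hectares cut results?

3

Bargaining reaches the level where marginal profit last exceeds marginal view damage.
That holds through level 3 (221 ≥ 157) but not at 4 (126 < 220).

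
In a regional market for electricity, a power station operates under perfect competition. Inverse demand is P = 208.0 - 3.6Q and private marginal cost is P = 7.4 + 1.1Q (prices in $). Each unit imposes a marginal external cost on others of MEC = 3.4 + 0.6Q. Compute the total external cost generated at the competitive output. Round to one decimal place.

$691.6

Market equilibrium (private): 7.4 + 1.1Q = 208.0 - 3.6Q → Q_m = 42.6809.
Total external cost = ∫₀^{Q_m} (3.4 + 0.6Q) dQ = 3.4×42.6809 + ½×0.6×42.6809² = 691.6128.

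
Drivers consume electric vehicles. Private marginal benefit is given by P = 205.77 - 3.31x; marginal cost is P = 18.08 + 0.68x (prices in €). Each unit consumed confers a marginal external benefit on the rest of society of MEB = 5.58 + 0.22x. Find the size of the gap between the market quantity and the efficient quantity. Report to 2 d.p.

4.23 units

Market equilibrium (private): 18.08 + 0.68x = 205.77 - 3.31x → x_m = 47.0401.
Social marginal benefit = demand + MEB = 211.35 - 3.09x.
Set SMB = MC: 211.35 - 3.09x = 18.08 + 0.68x → x* = 51.2653.
Gap = |47.0401 − 51.2653| = 4.2252.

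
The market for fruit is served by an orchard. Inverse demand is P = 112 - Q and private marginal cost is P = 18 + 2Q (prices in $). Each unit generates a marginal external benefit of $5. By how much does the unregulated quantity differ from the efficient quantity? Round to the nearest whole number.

Market equilibrium (private): 18 + 2Q = 112 - Q → Q_m = 31.3333.
Social marginal cost = private MC − MEB = 13 + 2Q.
Set SMC = demand: 13 + 2Q = 112 - Q → Q* = 33.0000.
Gap = |31.3333 − 33.0000| = 1.6667.

2 units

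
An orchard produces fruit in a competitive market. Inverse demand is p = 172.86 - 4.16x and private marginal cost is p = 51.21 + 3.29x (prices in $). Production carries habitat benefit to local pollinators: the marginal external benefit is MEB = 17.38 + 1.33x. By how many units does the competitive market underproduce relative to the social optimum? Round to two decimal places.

Market equilibrium (private): 51.21 + 3.29x = 172.86 - 4.16x → x_m = 16.3289.
Social marginal cost = private MC − MEB = 33.83 + 1.96x.
Set SMC = demand: 33.83 + 1.96x = 172.86 - 4.16x → x* = 22.7173.
Gap = |16.3289 − 22.7173| = 6.3884.

6.39 units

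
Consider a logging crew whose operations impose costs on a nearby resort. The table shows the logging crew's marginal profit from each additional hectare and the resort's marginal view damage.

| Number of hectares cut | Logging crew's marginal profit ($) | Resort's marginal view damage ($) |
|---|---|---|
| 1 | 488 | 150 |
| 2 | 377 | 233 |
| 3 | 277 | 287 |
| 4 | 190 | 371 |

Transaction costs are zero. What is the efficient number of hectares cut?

Bargaining reaches the level where marginal profit last exceeds marginal view damage.
That holds through level 2 (377 ≥ 233) but not at 3 (277 < 287).

2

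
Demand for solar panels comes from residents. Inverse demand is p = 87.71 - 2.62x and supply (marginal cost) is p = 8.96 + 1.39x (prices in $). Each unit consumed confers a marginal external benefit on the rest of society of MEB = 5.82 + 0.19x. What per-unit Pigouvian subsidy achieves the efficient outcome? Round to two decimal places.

subsidy = $10.03 per unit

Social marginal benefit = demand + MEB = 93.53 - 2.43x.
Set SMB = MC: 93.53 - 2.43x = 8.96 + 1.39x → x* = 22.1387.
The Pigouvian subsidy equals MEB at x*: 5.82 + 0.19×22.1387 = 10.0264.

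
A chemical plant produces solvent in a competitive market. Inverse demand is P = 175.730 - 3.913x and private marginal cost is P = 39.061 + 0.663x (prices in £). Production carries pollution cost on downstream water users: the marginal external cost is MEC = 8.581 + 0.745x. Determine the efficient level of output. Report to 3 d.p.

x* = 24.072

Social marginal cost = private MC + MEC = 47.642 + 1.408x.
Set SMC = demand: 47.642 + 1.408x = 175.730 - 3.913x → x* = 24.0722.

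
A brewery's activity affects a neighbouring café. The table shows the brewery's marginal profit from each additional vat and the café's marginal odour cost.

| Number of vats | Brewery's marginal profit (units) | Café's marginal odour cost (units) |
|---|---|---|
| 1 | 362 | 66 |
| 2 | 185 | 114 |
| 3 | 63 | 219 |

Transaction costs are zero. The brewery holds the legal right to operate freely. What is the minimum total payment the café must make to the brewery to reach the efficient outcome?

63

Left alone the brewery would choose level 3 (marginal profit stays positive).
Efficient level: k* = 2 (marginal profit ≥ marginal odour cost through 2).
The café must at least cover the brewery's forgone profit from cutting 3→2: 63 = 63.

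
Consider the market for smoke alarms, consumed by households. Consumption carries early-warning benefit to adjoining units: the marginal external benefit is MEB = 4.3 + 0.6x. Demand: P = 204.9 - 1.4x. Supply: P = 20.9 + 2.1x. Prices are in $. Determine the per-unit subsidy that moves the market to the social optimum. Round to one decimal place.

Social marginal benefit = demand + MEB = 209.2 - 0.8x.
Set SMB = MC: 209.2 - 0.8x = 20.9 + 2.1x → x* = 64.9310.
The Pigouvian subsidy equals MEB at x*: 4.3 + 0.6×64.9310 = 43.2586.

subsidy = $43.3 per unit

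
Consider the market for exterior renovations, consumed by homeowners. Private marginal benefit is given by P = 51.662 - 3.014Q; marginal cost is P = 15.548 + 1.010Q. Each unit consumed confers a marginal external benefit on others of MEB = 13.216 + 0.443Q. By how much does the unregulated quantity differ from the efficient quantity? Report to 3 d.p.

Market equilibrium (private): 15.548 + 1.010Q = 51.662 - 3.014Q → Q_m = 8.9747.
Social marginal benefit = demand + MEB = 64.878 - 2.571Q.
Set SMB = MC: 64.878 - 2.571Q = 15.548 + 1.010Q → Q* = 13.7755.
Gap = |8.9747 − 13.7755| = 4.8008.

4.801 units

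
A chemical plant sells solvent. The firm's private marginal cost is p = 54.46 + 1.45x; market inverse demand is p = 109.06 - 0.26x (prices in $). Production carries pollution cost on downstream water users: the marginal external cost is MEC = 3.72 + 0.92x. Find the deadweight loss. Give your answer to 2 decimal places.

DWL = $208.23

Market equilibrium (private): 54.46 + 1.45x = 109.06 - 0.26x → x_m = 31.9298.
Social marginal cost = private MC + MEC = 58.18 + 2.37x.
Set SMC = demand: 58.18 + 2.37x = 109.06 - 0.26x → x* = 19.3460.
The loss is the area between SMC and demand from x* to x_m; with linear curves that's a triangle of height MEC(x_m).
DWL = ½ × 12.5838 × 33.0954 = 208.2329.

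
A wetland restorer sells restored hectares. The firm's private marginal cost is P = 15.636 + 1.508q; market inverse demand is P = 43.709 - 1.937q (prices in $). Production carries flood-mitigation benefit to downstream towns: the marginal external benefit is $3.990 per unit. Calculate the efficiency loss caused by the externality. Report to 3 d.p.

DWL = $2.311

Market equilibrium (private): 15.636 + 1.508q = 43.709 - 1.937q → q_m = 8.1489.
Social marginal cost = private MC − MEB = 11.646 + 1.508q.
Set SMC = demand: 11.646 + 1.508q = 43.709 - 1.937q → q* = 9.3071.
Height of the DWL triangle at q_m is demand(q_m) − SMC(q_m) = MEB(q_m) = 3.9900.
DWL = ½ × 1.1582 × 3.9900 = 2.3106.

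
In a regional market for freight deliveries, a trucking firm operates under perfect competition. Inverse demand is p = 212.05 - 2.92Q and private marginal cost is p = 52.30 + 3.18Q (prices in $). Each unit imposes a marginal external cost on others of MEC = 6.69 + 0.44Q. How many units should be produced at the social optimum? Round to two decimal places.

Q* = 23.40

Social marginal cost = private MC + MEC = 58.99 + 3.62Q.
Set SMC = demand: 58.99 + 3.62Q = 212.05 - 2.92Q → Q* = 23.4037.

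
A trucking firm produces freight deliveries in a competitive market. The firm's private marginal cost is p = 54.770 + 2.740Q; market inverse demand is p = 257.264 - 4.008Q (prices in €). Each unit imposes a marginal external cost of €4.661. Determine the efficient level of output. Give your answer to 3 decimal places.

Social marginal cost = private MC + MEC = 59.431 + 2.740Q.
Set SMC = demand: 59.431 + 2.740Q = 257.264 - 4.008Q → Q* = 29.3173.

Q* = 29.317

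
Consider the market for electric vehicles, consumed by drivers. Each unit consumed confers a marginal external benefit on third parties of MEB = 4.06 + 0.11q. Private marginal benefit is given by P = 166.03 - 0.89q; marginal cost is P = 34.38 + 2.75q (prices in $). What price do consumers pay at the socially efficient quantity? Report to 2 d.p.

Social marginal benefit = demand + MEB = 170.09 - 0.78q.
Set SMB = MC: 170.09 - 0.78q = 34.38 + 2.75q → q* = 38.4448.
Consumer price on the demand curve at q*: 166.03 − 0.89×38.4448 = 131.8141.

P = $131.81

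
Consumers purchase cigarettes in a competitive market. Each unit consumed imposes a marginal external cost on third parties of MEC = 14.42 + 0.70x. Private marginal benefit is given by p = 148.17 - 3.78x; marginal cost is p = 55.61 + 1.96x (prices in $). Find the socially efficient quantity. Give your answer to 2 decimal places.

x* = 12.13

Social marginal benefit = demand − MEC = 133.75 - 4.48x.
Set SMB = MC: 133.75 - 4.48x = 55.61 + 1.96x → x* = 12.1335.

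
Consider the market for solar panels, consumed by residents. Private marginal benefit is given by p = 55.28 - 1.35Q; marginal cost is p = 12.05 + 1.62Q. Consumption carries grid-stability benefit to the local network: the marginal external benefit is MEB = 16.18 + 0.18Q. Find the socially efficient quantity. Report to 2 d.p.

Q* = 21.29

Social marginal benefit = demand + MEB = 71.46 - 1.17Q.
Set SMB = MC: 71.46 - 1.17Q = 12.05 + 1.62Q → Q* = 21.2939.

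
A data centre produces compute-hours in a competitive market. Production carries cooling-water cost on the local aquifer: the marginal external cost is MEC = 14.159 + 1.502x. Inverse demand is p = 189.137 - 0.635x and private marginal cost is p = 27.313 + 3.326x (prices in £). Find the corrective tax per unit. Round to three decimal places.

tax = £54.758 per unit

Social marginal cost = private MC + MEC = 41.472 + 4.828x.
Set SMC = demand: 41.472 + 4.828x = 189.137 - 0.635x → x* = 27.0300.
The Pigouvian tax equals MEC at x*: 14.159 + 1.502×27.0300 = 54.7581.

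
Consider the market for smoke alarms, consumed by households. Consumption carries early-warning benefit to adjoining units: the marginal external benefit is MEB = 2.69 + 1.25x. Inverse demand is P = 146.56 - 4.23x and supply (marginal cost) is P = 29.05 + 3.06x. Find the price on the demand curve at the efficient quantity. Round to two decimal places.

P = 62.38

Social marginal benefit = demand + MEB = 149.25 - 2.98x.
Set SMB = MC: 149.25 - 2.98x = 29.05 + 3.06x → x* = 19.9007.
Consumer price on the demand curve at x*: 146.56 − 4.23×19.9007 = 62.3800.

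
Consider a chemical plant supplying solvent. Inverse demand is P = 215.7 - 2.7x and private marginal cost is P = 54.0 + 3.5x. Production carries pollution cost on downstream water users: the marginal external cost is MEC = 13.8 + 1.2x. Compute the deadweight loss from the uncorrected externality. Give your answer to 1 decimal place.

DWL = 137.4

Market equilibrium (private): 54.0 + 3.5x = 215.7 - 2.7x → x_m = 26.0806.
Social marginal cost = private MC + MEC = 67.8 + 4.7x.
Set SMC = demand: 67.8 + 4.7x = 215.7 - 2.7x → x* = 19.9865.
The loss is the area between SMC and demand from x* to x_m; with linear curves that's a triangle of height MEC(x_m).
DWL = ½ × 6.0941 × 45.0968 = 137.4122.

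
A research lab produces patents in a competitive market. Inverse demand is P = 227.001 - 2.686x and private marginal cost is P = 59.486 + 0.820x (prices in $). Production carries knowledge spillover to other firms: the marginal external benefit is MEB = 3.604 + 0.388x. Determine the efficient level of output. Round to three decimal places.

Social marginal cost = private MC − MEB = 55.882 + 0.432x.
Set SMC = demand: 55.882 + 0.432x = 227.001 - 2.686x → x* = 54.8810.

x* = 54.881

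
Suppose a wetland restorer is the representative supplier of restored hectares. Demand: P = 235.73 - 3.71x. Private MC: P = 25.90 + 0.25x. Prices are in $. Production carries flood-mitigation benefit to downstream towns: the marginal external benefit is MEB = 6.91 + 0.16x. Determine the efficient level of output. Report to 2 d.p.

Social marginal cost = private MC − MEB = 18.99 + 0.09x.
Set SMC = demand: 18.99 + 0.09x = 235.73 - 3.71x → x* = 57.0368.

x* = 57.04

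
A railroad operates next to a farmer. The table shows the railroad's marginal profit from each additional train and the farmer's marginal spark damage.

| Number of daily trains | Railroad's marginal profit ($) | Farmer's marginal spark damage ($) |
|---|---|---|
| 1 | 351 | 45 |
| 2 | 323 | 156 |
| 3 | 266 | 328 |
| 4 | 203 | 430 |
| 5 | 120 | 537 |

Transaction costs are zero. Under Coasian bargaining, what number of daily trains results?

2

Bargaining reaches the level where marginal profit last exceeds marginal spark damage.
That holds through level 2 (323 ≥ 156) but not at 3 (266 < 328).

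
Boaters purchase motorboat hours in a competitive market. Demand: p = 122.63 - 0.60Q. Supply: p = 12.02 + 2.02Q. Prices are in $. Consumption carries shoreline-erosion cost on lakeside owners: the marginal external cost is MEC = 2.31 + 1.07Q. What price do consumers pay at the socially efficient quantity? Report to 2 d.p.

Social marginal benefit = demand − MEC = 120.32 - 1.67Q.
Set SMB = MC: 120.32 - 1.67Q = 12.02 + 2.02Q → Q* = 29.3496.
Consumer price on the demand curve at Q*: 122.63 − 0.60×29.3496 = 105.0202.

P = $105.02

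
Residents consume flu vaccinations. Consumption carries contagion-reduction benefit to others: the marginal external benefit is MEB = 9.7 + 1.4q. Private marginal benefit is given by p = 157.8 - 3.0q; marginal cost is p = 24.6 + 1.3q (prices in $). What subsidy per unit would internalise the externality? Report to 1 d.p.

subsidy = $78.7 per unit

Social marginal benefit = demand + MEB = 167.5 - 1.6q.
Set SMB = MC: 167.5 - 1.6q = 24.6 + 1.3q → q* = 49.2759.
The Pigouvian subsidy equals MEB at q*: 9.7 + 1.4×49.2759 = 78.6863.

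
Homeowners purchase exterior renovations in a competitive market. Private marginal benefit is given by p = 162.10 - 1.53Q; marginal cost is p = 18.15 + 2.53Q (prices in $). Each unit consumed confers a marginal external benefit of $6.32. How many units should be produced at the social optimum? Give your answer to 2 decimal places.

Social marginal benefit = demand + MEB = 168.42 - 1.53Q.
Set SMB = MC: 168.42 - 1.53Q = 18.15 + 2.53Q → Q* = 37.0123.

Q* = 37.01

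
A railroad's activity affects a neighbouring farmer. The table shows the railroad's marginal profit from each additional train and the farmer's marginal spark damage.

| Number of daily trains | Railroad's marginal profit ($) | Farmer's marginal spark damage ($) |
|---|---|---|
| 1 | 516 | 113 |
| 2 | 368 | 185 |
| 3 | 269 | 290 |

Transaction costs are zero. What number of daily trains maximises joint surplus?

Bargaining reaches the level where marginal profit last exceeds marginal spark damage.
That holds through level 2 (368 ≥ 185) but not at 3 (269 < 290).

2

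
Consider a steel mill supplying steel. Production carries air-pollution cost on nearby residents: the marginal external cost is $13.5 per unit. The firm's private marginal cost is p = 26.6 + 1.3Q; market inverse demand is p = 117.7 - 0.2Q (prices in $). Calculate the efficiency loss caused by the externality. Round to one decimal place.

DWL = $60.8

Market equilibrium (private): 26.6 + 1.3Q = 117.7 - 0.2Q → Q_m = 60.7333.
Social marginal cost = private MC + MEC = 40.1 + 1.3Q.
Set SMC = demand: 40.1 + 1.3Q = 117.7 - 0.2Q → Q* = 51.7333.
Height of the DWL triangle at Q_m is SMC(Q_m) − demand(Q_m) = MEC(Q_m) = 13.5000.
DWL = ½ × 9.0000 × 13.5000 = 60.7500.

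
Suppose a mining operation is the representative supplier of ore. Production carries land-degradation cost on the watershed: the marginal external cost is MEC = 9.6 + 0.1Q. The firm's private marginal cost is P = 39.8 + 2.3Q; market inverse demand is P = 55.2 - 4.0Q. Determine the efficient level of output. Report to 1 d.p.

Social marginal cost = private MC + MEC = 49.4 + 2.4Q.
Set SMC = demand: 49.4 + 2.4Q = 55.2 - 4.0Q → Q* = 0.9063.

Q* = 0.9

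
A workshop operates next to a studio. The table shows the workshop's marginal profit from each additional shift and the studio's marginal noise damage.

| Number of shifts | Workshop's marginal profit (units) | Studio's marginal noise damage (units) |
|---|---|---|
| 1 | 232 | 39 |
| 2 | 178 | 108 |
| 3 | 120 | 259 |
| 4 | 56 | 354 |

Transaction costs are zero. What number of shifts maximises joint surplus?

Bargaining reaches the level where marginal profit last exceeds marginal noise damage.
That holds through level 2 (178 ≥ 108) but not at 3 (120 < 259).

2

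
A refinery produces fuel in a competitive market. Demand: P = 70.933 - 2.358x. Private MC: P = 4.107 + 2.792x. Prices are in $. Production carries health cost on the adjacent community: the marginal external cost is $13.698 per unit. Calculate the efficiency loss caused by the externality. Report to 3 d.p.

Market equilibrium (private): 4.107 + 2.792x = 70.933 - 2.358x → x_m = 12.9759.
Social marginal cost = private MC + MEC = 17.805 + 2.792x.
Set SMC = demand: 17.805 + 2.792x = 70.933 - 2.358x → x* = 10.3161.
Height of the DWL triangle at x_m is SMC(x_m) − demand(x_m) = MEC(x_m) = 13.6980.
DWL = ½ × 2.6598 × 13.6980 = 18.2170.

DWL = $18.217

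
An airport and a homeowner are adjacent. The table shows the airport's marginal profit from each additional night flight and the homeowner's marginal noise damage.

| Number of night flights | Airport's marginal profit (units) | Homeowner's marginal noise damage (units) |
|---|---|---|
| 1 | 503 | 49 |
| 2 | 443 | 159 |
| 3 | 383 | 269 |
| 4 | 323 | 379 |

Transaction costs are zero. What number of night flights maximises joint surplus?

Bargaining reaches the level where marginal profit last exceeds marginal noise damage.
That holds through level 3 (383 ≥ 269) but not at 4 (323 < 379).

3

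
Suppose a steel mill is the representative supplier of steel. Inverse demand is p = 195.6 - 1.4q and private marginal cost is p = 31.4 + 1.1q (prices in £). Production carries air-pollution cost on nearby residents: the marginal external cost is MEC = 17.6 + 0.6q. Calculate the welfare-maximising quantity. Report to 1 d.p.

q* = 47.3

Social marginal cost = private MC + MEC = 49.0 + 1.7q.
Set SMC = demand: 49.0 + 1.7q = 195.6 - 1.4q → q* = 47.2903.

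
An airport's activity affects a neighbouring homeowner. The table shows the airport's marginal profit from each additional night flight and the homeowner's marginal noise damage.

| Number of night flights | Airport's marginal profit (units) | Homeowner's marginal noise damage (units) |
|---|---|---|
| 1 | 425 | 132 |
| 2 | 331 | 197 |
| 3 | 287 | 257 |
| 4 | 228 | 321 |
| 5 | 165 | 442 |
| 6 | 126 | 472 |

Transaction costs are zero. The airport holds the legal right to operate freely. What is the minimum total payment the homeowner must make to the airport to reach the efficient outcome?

519

Left alone the airport would choose level 6 (marginal profit stays positive).
Efficient level: k* = 3 (marginal profit ≥ marginal noise damage through 3).
The homeowner must at least cover the airport's forgone profit from cutting 6→3: 228 + 165 + 126 = 519.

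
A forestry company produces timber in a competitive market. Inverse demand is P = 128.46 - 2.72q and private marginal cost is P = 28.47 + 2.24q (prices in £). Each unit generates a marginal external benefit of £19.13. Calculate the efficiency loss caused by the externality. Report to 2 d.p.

DWL = £36.89

Market equilibrium (private): 28.47 + 2.24q = 128.46 - 2.72q → q_m = 20.1593.
Social marginal cost = private MC − MEB = 9.34 + 2.24q.
Set SMC = demand: 9.34 + 2.24q = 128.46 - 2.72q → q* = 24.0161.
Height of the DWL triangle at q_m is demand(q_m) − SMC(q_m) = MEB(q_m) = 19.1300.
DWL = ½ × 3.8568 × 19.1300 = 36.8903.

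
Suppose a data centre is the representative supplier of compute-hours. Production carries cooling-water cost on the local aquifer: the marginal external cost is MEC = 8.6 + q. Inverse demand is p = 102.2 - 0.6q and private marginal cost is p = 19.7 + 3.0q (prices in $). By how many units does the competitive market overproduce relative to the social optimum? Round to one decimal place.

Market equilibrium (private): 19.7 + 3.0q = 102.2 - 0.6q → q_m = 22.9167.
Social marginal cost = private MC + MEC = 28.3 + 4.0q.
Set SMC = demand: 28.3 + 4.0q = 102.2 - 0.6q → q* = 16.0652.
Gap = |22.9167 − 16.0652| = 6.8515.

6.9 units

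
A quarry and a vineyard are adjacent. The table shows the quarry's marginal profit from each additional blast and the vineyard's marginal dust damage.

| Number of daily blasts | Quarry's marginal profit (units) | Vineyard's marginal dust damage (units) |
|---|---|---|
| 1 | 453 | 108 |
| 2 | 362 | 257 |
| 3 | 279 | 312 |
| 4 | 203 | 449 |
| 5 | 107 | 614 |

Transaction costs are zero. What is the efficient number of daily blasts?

Bargaining reaches the level where marginal profit last exceeds marginal dust damage.
That holds through level 2 (362 ≥ 257) but not at 3 (279 < 312).

2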